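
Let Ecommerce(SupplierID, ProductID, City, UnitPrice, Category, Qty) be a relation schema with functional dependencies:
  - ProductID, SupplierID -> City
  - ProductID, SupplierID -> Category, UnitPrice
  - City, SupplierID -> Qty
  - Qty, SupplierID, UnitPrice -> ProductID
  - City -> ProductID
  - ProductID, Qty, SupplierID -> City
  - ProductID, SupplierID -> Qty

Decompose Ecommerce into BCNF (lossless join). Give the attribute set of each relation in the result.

Candidate keys of the original relation: {City, SupplierID}, {ProductID, SupplierID}, {Qty, SupplierID, UnitPrice}.
In {Category, City, ProductID, Qty, SupplierID, UnitPrice}, {City} is not a superkey ({City}⁺ restricted to this set is {City, ProductID}), so split on City -> ProductID into {City, ProductID} and {Category, City, Qty, SupplierID, UnitPrice}.
{City, ProductID} is in BCNF.
{Category, City, Qty, SupplierID, UnitPrice} is in BCNF.

{Category, City, Qty, SupplierID, UnitPrice}; {City, ProductID}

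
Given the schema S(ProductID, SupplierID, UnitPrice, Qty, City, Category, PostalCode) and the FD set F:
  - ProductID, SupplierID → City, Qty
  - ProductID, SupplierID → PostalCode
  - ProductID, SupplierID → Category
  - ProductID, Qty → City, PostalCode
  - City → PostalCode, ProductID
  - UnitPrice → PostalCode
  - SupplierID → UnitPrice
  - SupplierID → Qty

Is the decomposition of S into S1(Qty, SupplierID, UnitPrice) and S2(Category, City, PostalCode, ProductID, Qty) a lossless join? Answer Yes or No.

The shared attributes are {Qty} and {Qty}⁺ = {Qty}.
S1 ⊄ {Qty} and S2 ⊄ {Qty}, so the split is lossy.

No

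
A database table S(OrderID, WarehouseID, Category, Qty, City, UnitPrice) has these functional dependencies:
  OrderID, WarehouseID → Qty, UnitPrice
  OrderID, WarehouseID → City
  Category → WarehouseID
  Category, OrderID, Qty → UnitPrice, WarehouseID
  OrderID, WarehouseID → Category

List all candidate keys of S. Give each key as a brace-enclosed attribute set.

{OrderID} never appears on the right of any FD, so every key must include it.
{Category, OrderID}⁺ = {Category, City, OrderID, Qty, UnitPrice, WarehouseID} — all of the relation — so {Category, OrderID} is a candidate key.
{OrderID, WarehouseID}⁺ = {Category, City, OrderID, Qty, UnitPrice, WarehouseID} — all of the relation — so {OrderID, WarehouseID} is a candidate key.
Any other superkey properly contains one of these, so there are no further candidate keys.

{Category, OrderID}, {OrderID, WarehouseID}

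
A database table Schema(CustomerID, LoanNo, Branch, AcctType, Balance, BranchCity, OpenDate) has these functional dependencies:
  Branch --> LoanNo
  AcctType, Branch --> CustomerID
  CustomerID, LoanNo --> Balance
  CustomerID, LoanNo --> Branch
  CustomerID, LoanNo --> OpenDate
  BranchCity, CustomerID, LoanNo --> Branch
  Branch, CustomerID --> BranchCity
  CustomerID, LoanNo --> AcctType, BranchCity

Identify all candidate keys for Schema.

{AcctType, Branch}, {Branch, CustomerID}, {CustomerID, LoanNo}

{AcctType, Branch}⁺ = {AcctType, Balance, Branch, BranchCity, CustomerID, LoanNo, OpenDate}, which is every attribute, so {AcctType, Branch} is a candidate key.
{Branch, CustomerID}⁺ = {AcctType, Balance, Branch, BranchCity, CustomerID, LoanNo, OpenDate}, which is every attribute, so {Branch, CustomerID} is a candidate key.
{CustomerID, LoanNo}⁺ = {AcctType, Balance, Branch, BranchCity, CustomerID, LoanNo, OpenDate}, which is every attribute, so {CustomerID, LoanNo} is a candidate key.
No proper subset of any of these is a key, and no other minimal superkey exists.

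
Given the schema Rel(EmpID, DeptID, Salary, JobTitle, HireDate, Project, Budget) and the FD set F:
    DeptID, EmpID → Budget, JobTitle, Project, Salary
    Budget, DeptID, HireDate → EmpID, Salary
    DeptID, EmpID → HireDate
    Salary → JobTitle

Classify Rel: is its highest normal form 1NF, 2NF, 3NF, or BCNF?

2NF

Candidate keys: {Budget, DeptID, HireDate}, {DeptID, EmpID}. Prime attributes: {Budget, DeptID, EmpID, HireDate}.
Salary → JobTitle: {Salary}⁺ = {JobTitle, Salary}, which is not all of the attributes, so the left side is not a superkey — BCNF is violated.
Salary → JobTitle has non-prime {JobTitle} on the right and a non-superkey on the left, so 3NF fails.
Checking every proper subset of each key, none determines a non-prime attribute — 2NF is satisfied.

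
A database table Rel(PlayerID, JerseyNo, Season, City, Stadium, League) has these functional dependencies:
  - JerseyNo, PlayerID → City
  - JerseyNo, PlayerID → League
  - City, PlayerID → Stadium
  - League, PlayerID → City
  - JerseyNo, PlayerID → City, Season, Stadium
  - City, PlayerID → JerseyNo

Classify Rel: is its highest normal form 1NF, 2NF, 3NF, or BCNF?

Candidate keys: {City, PlayerID}, {JerseyNo, PlayerID}, {League, PlayerID}. Prime attributes: {City, JerseyNo, League, PlayerID}.
Every FD has a superkey on the left, so the relation is in BCNF.

BCNF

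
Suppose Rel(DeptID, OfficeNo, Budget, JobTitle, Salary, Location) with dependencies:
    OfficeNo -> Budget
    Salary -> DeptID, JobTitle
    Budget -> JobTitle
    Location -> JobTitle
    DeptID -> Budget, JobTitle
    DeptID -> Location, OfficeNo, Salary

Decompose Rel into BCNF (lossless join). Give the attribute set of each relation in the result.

{Budget, JobTitle}; {Budget, OfficeNo}; {DeptID, Location, OfficeNo, Salary}

Candidate keys of the original relation: {DeptID}, {Salary}.
Within {Budget, DeptID, JobTitle, Location, OfficeNo, Salary}: {OfficeNo}⁺ ∩ {Budget, DeptID, JobTitle, Location, OfficeNo, Salary} = {Budget, JobTitle, OfficeNo}, not the whole set, so OfficeNo -> Budget, JobTitle violates BCNF; decompose into {Budget, JobTitle, OfficeNo} and {DeptID, Location, OfficeNo, Salary}.
Within {Budget, JobTitle, OfficeNo}: {Budget}⁺ ∩ {Budget, JobTitle, OfficeNo} = {Budget, JobTitle}, not the whole set, so Budget -> JobTitle violates BCNF; decompose into {Budget, JobTitle} and {Budget, OfficeNo}.
{Budget, JobTitle} has no BCNF violation.
{Budget, OfficeNo} has no BCNF violation.
{DeptID, Location, OfficeNo, Salary} has no BCNF violation.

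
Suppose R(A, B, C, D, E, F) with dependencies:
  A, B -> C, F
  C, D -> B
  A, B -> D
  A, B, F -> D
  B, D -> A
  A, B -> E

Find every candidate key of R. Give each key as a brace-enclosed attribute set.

{A, B}⁺ = {A, B, C, D, E, F}, which is every attribute, so {A, B} is a candidate key.
{B, D}⁺ = {A, B, C, D, E, F}, which is every attribute, so {B, D} is a candidate key.
{C, D}⁺ = {A, B, C, D, E, F}, which is every attribute, so {C, D} is a candidate key.
Any other superkey properly contains one of these, so there are no further candidate keys.

{A, B}, {B, D}, {C, D}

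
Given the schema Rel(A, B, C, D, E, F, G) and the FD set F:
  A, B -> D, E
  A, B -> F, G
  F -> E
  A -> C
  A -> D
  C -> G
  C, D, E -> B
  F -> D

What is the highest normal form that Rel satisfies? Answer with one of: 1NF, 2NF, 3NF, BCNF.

1NF

Candidate keys: {A, B}, {A, E}, {A, F}. Prime attributes: {A, B, E, F}.
F -> E breaks BCNF: {F}⁺ = {D, E, F}, so {F} is not a superkey.
A -> C has non-prime {C} on the right and a non-superkey on the left, so 3NF fails.
{A} is a proper subset of the key {A, B}, and {A}⁺ contains the non-prime attributes {C, D, G} — a partial dependency, so 2NF is violated.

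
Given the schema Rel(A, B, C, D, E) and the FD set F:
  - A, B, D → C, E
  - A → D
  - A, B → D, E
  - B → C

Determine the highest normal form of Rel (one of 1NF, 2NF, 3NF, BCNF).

1NF

Candidate key: {A, B}. Prime attributes: {A, B}.
For A → D we have {A}⁺ = {A, D}; {A} is not a superkey, so BCNF fails.
Because {D} is non-prime and the left side of A → D is not a superkey, the relation is not in 3NF.
The proper key subset {A} of {A, B} determines non-prime {D}, so the relation is not even in 2NF.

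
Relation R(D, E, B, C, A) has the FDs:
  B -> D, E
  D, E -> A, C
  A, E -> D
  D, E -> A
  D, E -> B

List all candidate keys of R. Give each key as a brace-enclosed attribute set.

{A, E}, {B}, {D, E}

{B} is a candidate key since {B}⁺ = {A, B, C, D, E} covers every attribute.
{A, E} is a candidate key since {A, E}⁺ = {A, B, C, D, E} covers every attribute.
{D, E} is a candidate key since {D, E}⁺ = {A, B, C, D, E} covers every attribute.
These are minimal and exhaustive — every other superkey contains one of them.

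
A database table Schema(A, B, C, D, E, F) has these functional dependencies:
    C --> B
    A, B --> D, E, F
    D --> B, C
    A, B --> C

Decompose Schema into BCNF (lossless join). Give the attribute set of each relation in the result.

Candidate keys of the original relation: {A, B}, {A, C}, {A, D}.
{A, B, C, D, E, F}: {C} determines {B, C} here but is not a superkey — split on C --> B, giving {B, C} and {A, C, D, E, F}.
{B, C} has no BCNF violation.
{A, C, D, E, F}: {D} determines {C, D} here but is not a superkey — split on D --> C, giving {C, D} and {A, D, E, F}.
{C, D} has no BCNF violation.
{A, D, E, F} has no BCNF violation.

{A, D, E, F}; {B, C}; {C, D}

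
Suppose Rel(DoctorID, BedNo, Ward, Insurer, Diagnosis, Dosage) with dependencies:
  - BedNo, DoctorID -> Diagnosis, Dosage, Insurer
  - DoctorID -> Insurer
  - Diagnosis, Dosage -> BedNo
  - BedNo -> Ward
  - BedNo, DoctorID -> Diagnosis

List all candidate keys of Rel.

{BedNo, DoctorID}, {Diagnosis, DoctorID, Dosage}

Attributes never on any right-hand side: {DoctorID} — every candidate key must contain it.
Closure of {BedNo, DoctorID} is {BedNo, Diagnosis, DoctorID, Dosage, Insurer, Ward}, the whole schema; {BedNo, DoctorID} is a candidate key.
Closure of {Diagnosis, DoctorID, Dosage} is {BedNo, Diagnosis, DoctorID, Dosage, Insurer, Ward}, the whole schema; {Diagnosis, DoctorID, Dosage} is a candidate key.
These are minimal and exhaustive — every other superkey contains one of them.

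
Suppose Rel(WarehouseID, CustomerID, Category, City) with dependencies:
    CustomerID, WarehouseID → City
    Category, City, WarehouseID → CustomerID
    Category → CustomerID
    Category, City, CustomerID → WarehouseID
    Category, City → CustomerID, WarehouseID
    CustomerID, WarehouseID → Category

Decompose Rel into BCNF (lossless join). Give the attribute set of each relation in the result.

Candidate keys of the original relation: {Category, City}, {Category, WarehouseID}, {CustomerID, WarehouseID}.
In {Category, City, CustomerID, WarehouseID}, {Category} is not a superkey ({Category}⁺ restricted to this set is {Category, CustomerID}), so split on Category → CustomerID into {Category, CustomerID} and {Category, City, WarehouseID}.
{Category, CustomerID} is in BCNF.
{Category, City, WarehouseID} is in BCNF.

{Category, City, WarehouseID}; {Category, CustomerID}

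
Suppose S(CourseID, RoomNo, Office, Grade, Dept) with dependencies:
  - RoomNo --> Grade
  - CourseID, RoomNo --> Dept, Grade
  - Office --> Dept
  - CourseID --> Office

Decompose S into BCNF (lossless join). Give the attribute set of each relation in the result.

Candidate key of the original relation: {CourseID, RoomNo}.
In {CourseID, Dept, Grade, Office, RoomNo}, {RoomNo} is not a superkey ({RoomNo}⁺ restricted to this set is {Grade, RoomNo}), so split on RoomNo --> Grade into {Grade, RoomNo} and {CourseID, Dept, Office, RoomNo}.
{Grade, RoomNo} has no BCNF violation.
In {CourseID, Dept, Office, RoomNo}, {Office} is not a superkey ({Office}⁺ restricted to this set is {Dept, Office}), so split on Office --> Dept into {Dept, Office} and {CourseID, Office, RoomNo}.
{Dept, Office} has no BCNF violation.
In {CourseID, Office, RoomNo}, {CourseID} is not a superkey ({CourseID}⁺ restricted to this set is {CourseID, Office}), so split on CourseID --> Office into {CourseID, Office} and {CourseID, RoomNo}.
{CourseID, Office} has no BCNF violation.
{CourseID, RoomNo} has no BCNF violation.

{CourseID, Office}; {CourseID, RoomNo}; {Dept, Office}; {Grade, RoomNo}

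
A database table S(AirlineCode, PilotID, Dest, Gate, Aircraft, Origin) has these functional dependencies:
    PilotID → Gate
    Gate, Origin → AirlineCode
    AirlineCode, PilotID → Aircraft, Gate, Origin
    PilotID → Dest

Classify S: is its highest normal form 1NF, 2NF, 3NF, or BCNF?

1NF

Candidate keys: {AirlineCode, PilotID}, {Origin, PilotID}. Prime attributes: {AirlineCode, Origin, PilotID}.
PilotID → Gate: {PilotID}⁺ = {Dest, Gate, PilotID}, which is not all of the attributes, so the left side is not a superkey — BCNF is violated.
Because {Gate} is non-prime and the left side of PilotID → Gate is not a superkey, the relation is not in 3NF.
Since {PilotID} ⊂ {AirlineCode, PilotID} and {PilotID}⁺ ⊇ {Dest, Gate} with {Dest, Gate} non-prime, there is a partial dependency; 2NF fails.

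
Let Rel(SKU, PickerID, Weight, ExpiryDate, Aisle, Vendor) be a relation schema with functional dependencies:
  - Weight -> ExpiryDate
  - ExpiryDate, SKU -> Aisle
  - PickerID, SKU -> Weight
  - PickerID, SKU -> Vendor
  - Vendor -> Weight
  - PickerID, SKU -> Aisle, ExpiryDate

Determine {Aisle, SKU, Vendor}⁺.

{Aisle, ExpiryDate, SKU, Vendor, Weight}

Start with {Aisle, SKU, Vendor}.
Vendor -> Weight applies; add {Weight} → now {Aisle, SKU, Vendor, Weight}.
Weight -> ExpiryDate applies; add {ExpiryDate} → now {Aisle, ExpiryDate, SKU, Vendor, Weight}.
No further FD applies.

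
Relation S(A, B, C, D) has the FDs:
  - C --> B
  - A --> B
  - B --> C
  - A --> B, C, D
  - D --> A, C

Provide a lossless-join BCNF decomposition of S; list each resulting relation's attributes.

Candidate keys of the original relation: {A}, {D}.
In {A, B, C, D}, {C} is not a superkey ({C}⁺ restricted to this set is {B, C}), so split on C --> B into {B, C} and {A, C, D}.
{B, C} is in BCNF.
{A, C, D} is in BCNF.

{A, C, D}; {B, C}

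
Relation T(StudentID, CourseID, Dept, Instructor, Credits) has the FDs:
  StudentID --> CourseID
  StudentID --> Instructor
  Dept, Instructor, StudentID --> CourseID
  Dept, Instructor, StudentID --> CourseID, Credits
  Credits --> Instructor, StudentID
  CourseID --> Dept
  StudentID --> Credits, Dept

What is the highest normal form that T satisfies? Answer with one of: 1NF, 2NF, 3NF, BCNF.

Candidate keys: {Credits}, {StudentID}. Prime attributes: {Credits, StudentID}.
CourseID --> Dept: {CourseID}⁺ = {CourseID, Dept}, which is not all of the attributes, so the left side is not a superkey — BCNF is violated.
CourseID --> Dept determines the non-prime attribute {Dept} from a non-superkey — 3NF is violated.
All keys have size 1, which rules out partial dependencies — 2NF is satisfied.

2NF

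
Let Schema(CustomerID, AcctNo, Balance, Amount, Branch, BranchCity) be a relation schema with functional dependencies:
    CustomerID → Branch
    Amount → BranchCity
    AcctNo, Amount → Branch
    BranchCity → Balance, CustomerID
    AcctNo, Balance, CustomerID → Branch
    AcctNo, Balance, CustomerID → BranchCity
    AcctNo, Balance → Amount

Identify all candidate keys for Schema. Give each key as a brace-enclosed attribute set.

Attributes never on any right-hand side: {AcctNo} — every candidate key must contain it.
{AcctNo, Amount} is a candidate key since {AcctNo, Amount}⁺ = {AcctNo, Amount, Balance, Branch, BranchCity, CustomerID} covers every attribute.
{AcctNo, Balance} is a candidate key since {AcctNo, Balance}⁺ = {AcctNo, Amount, Balance, Branch, BranchCity, CustomerID} covers every attribute.
{AcctNo, BranchCity} is a candidate key since {AcctNo, BranchCity}⁺ = {AcctNo, Amount, Balance, Branch, BranchCity, CustomerID} covers every attribute.
These are minimal and exhaustive — every other superkey contains one of them.

{AcctNo, Amount}, {AcctNo, Balance}, {AcctNo, BranchCity}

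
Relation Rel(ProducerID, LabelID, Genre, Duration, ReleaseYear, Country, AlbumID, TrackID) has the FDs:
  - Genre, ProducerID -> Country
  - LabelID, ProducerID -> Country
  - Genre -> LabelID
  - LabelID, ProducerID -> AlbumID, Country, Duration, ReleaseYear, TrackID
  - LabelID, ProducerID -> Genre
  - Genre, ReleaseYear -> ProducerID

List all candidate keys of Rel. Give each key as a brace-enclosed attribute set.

{Genre, ProducerID}⁺ = {AlbumID, Country, Duration, Genre, LabelID, ProducerID, ReleaseYear, TrackID} — all of the relation — so {Genre, ProducerID} is a candidate key.
{Genre, ReleaseYear}⁺ = {AlbumID, Country, Duration, Genre, LabelID, ProducerID, ReleaseYear, TrackID} — all of the relation — so {Genre, ReleaseYear} is a candidate key.
{LabelID, ProducerID}⁺ = {AlbumID, Country, Duration, Genre, LabelID, ProducerID, ReleaseYear, TrackID} — all of the relation — so {LabelID, ProducerID} is a candidate key.
These are minimal and exhaustive — every other superkey contains one of them.

{Genre, ProducerID}, {Genre, ReleaseYear}, {LabelID, ProducerID}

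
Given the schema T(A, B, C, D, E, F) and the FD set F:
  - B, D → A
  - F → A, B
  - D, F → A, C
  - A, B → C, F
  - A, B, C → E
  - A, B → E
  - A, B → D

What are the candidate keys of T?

{F}⁺ = {A, B, C, D, E, F}, which is every attribute, so {F} is a candidate key.
{A, B}⁺ = {A, B, C, D, E, F}, which is every attribute, so {A, B} is a candidate key.
{B, D}⁺ = {A, B, C, D, E, F}, which is every attribute, so {B, D} is a candidate key.
These are minimal and exhaustive — every other superkey contains one of them.

{A, B}, {B, D}, {F}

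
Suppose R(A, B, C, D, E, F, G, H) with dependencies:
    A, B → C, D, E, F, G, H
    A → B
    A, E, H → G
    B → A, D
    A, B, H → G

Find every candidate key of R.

{A}, {B}

{A}⁺ = {A, B, C, D, E, F, G, H} — all of the relation — so {A} is a candidate key.
{B}⁺ = {A, B, C, D, E, F, G, H} — all of the relation — so {B} is a candidate key.
Any other superkey properly contains one of these, so there are no further candidate keys.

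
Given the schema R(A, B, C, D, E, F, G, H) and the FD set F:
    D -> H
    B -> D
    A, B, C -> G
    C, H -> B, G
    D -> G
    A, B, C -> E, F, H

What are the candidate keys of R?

{A, B, C}, {A, C, D}, {A, C, H}

Attributes never on any right-hand side: {A, C} — every candidate key must contain all of them.
{A, B, C} is a candidate key since {A, B, C}⁺ = {A, B, C, D, E, F, G, H} covers every attribute.
{A, C, D} is a candidate key since {A, C, D}⁺ = {A, B, C, D, E, F, G, H} covers every attribute.
{A, C, H} is a candidate key since {A, C, H}⁺ = {A, B, C, D, E, F, G, H} covers every attribute.
These are minimal and exhaustive — every other superkey contains one of them.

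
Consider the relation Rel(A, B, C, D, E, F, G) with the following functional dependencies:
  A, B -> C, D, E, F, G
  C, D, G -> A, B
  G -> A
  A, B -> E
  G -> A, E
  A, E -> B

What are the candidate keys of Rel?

{A, B}, {A, E}, {G}

Closure of {G} is {A, B, C, D, E, F, G}, the whole schema; {G} is a candidate key.
Closure of {A, B} is {A, B, C, D, E, F, G}, the whole schema; {A, B} is a candidate key.
Closure of {A, E} is {A, B, C, D, E, F, G}, the whole schema; {A, E} is a candidate key.
No proper subset of any of these is a key, and no other minimal superkey exists.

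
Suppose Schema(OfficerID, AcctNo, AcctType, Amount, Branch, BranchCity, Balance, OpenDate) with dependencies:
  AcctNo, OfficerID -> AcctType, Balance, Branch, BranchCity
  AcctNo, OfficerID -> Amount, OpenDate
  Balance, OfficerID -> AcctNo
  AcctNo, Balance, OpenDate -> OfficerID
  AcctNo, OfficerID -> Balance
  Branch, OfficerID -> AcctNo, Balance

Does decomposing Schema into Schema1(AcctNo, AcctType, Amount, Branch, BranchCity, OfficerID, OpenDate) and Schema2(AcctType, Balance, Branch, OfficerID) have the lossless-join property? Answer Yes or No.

Common attributes: {AcctType, Branch, OfficerID}; their closure is {AcctNo, AcctType, Amount, Balance, Branch, BranchCity, OfficerID, OpenDate}.
This includes all of Schema1, so the common attributes are a superkey of Schema1 — the join is lossless.

Yes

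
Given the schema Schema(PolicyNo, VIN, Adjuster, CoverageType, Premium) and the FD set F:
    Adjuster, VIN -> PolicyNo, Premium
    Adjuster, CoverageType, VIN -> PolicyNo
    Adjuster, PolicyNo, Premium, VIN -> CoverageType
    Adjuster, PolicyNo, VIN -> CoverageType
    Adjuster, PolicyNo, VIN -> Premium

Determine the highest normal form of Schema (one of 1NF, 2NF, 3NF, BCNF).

BCNF

Candidate key: {Adjuster, VIN}. Prime attributes: {Adjuster, VIN}.
Every FD has a superkey on the left, so the relation is in BCNF.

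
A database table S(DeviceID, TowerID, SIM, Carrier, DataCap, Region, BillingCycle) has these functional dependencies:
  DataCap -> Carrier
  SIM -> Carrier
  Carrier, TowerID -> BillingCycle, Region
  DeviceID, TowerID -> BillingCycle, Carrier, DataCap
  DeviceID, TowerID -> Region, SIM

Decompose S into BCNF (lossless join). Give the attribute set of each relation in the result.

{BillingCycle, DataCap, Region, TowerID}; {Carrier, DataCap}; {DataCap, DeviceID, SIM, TowerID}

Candidate key of the original relation: {DeviceID, TowerID}.
{BillingCycle, Carrier, DataCap, DeviceID, Region, SIM, TowerID}: {DataCap} determines {Carrier, DataCap} here but is not a superkey — split on DataCap -> Carrier, giving {Carrier, DataCap} and {BillingCycle, DataCap, DeviceID, Region, SIM, TowerID}.
{Carrier, DataCap} has no BCNF violation.
{BillingCycle, DataCap, DeviceID, Region, SIM, TowerID}: {DataCap, TowerID} determines {BillingCycle, DataCap, Region, TowerID} here but is not a superkey — split on DataCap, TowerID -> BillingCycle, Region, giving {BillingCycle, DataCap, Region, TowerID} and {DataCap, DeviceID, SIM, TowerID}.
{BillingCycle, DataCap, Region, TowerID} has no BCNF violation.
{DataCap, DeviceID, SIM, TowerID} has no BCNF violation.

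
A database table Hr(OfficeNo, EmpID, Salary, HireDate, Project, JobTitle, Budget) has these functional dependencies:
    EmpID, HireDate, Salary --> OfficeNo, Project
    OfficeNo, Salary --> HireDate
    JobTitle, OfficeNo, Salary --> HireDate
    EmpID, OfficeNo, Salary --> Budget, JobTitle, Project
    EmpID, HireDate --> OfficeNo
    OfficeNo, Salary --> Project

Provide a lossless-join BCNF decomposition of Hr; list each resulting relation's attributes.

{Budget, EmpID, JobTitle, OfficeNo, Salary}; {HireDate, OfficeNo, Project, Salary}

Candidate keys of the original relation: {EmpID, HireDate, Salary}, {EmpID, OfficeNo, Salary}.
{Budget, EmpID, HireDate, JobTitle, OfficeNo, Project, Salary}: {OfficeNo, Salary} determines {HireDate, OfficeNo, Project, Salary} here but is not a superkey — split on OfficeNo, Salary --> HireDate, Project, giving {HireDate, OfficeNo, Project, Salary} and {Budget, EmpID, JobTitle, OfficeNo, Salary}.
{HireDate, OfficeNo, Project, Salary} is in BCNF.
{Budget, EmpID, JobTitle, OfficeNo, Salary} is in BCNF.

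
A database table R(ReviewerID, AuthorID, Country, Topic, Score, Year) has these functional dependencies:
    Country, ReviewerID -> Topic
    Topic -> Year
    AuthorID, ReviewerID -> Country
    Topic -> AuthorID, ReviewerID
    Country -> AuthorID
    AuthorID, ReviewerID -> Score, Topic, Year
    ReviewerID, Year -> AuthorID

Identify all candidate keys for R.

{Topic}⁺ = {AuthorID, Country, ReviewerID, Score, Topic, Year}, which is every attribute, so {Topic} is a candidate key.
{AuthorID, ReviewerID}⁺ = {AuthorID, Country, ReviewerID, Score, Topic, Year}, which is every attribute, so {AuthorID, ReviewerID} is a candidate key.
{Country, ReviewerID}⁺ = {AuthorID, Country, ReviewerID, Score, Topic, Year}, which is every attribute, so {Country, ReviewerID} is a candidate key.
{ReviewerID, Year}⁺ = {AuthorID, Country, ReviewerID, Score, Topic, Year}, which is every attribute, so {ReviewerID, Year} is a candidate key.
No proper subset of any of these is a key, and no other minimal superkey exists.

{AuthorID, ReviewerID}, {Country, ReviewerID}, {ReviewerID, Year}, {Topic}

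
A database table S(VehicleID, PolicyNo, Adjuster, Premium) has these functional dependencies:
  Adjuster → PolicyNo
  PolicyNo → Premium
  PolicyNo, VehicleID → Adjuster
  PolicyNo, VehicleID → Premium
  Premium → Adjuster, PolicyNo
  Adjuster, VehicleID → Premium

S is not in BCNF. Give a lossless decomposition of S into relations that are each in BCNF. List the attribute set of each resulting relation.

{Adjuster, PolicyNo, Premium}; {Adjuster, VehicleID}

Candidate keys of the original relation: {Adjuster, VehicleID}, {PolicyNo, VehicleID}, {Premium, VehicleID}.
In {Adjuster, PolicyNo, Premium, VehicleID}, {Adjuster} is not a superkey ({Adjuster}⁺ restricted to this set is {Adjuster, PolicyNo, Premium}), so split on Adjuster → PolicyNo, Premium into {Adjuster, PolicyNo, Premium} and {Adjuster, VehicleID}.
{Adjuster, PolicyNo, Premium} is in BCNF.
{Adjuster, VehicleID} is in BCNF.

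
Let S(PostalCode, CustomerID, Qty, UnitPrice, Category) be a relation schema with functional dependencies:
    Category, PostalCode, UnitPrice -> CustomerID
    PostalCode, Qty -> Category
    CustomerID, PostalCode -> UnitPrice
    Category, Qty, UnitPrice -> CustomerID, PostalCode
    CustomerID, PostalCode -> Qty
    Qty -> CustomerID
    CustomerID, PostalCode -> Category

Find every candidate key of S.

{CustomerID, PostalCode}⁺ = {Category, CustomerID, PostalCode, Qty, UnitPrice}, which is every attribute, so {CustomerID, PostalCode} is a candidate key.
{PostalCode, Qty}⁺ = {Category, CustomerID, PostalCode, Qty, UnitPrice}, which is every attribute, so {PostalCode, Qty} is a candidate key.
{Category, PostalCode, UnitPrice}⁺ = {Category, CustomerID, PostalCode, Qty, UnitPrice}, which is every attribute, so {Category, PostalCode, UnitPrice} is a candidate key.
{Category, Qty, UnitPrice}⁺ = {Category, CustomerID, PostalCode, Qty, UnitPrice}, which is every attribute, so {Category, Qty, UnitPrice} is a candidate key.
Any other superkey properly contains one of these, so there are no further candidate keys.

{Category, PostalCode, UnitPrice}, {Category, Qty, UnitPrice}, {CustomerID, PostalCode}, {PostalCode, Qty}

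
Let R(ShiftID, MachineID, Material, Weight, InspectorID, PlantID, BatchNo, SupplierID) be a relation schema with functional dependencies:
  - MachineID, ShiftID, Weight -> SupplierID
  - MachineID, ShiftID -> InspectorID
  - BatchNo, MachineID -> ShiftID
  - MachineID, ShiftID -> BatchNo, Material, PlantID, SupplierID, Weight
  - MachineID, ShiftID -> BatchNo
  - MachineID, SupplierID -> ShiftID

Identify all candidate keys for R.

{BatchNo, MachineID}, {MachineID, ShiftID}, {MachineID, SupplierID}

No FD produces {MachineID}, so it must be in every candidate key.
{BatchNo, MachineID}⁺ = {BatchNo, InspectorID, MachineID, Material, PlantID, ShiftID, SupplierID, Weight} — all of the relation — so {BatchNo, MachineID} is a candidate key.
{MachineID, ShiftID}⁺ = {BatchNo, InspectorID, MachineID, Material, PlantID, ShiftID, SupplierID, Weight} — all of the relation — so {MachineID, ShiftID} is a candidate key.
{MachineID, SupplierID}⁺ = {BatchNo, InspectorID, MachineID, Material, PlantID, ShiftID, SupplierID, Weight} — all of the relation — so {MachineID, SupplierID} is a candidate key.
These are minimal and exhaustive — every other superkey contains one of them.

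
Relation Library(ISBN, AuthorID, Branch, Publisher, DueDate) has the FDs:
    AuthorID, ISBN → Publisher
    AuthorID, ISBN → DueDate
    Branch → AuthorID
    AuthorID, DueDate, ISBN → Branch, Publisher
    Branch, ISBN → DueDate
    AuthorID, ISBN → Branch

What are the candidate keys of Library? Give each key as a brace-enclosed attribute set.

Attributes never on any right-hand side: {ISBN} — every candidate key must contain it.
{AuthorID, ISBN}⁺ = {AuthorID, Branch, DueDate, ISBN, Publisher} — all of the relation — so {AuthorID, ISBN} is a candidate key.
{Branch, ISBN}⁺ = {AuthorID, Branch, DueDate, ISBN, Publisher} — all of the relation — so {Branch, ISBN} is a candidate key.
These are minimal and exhaustive — every other superkey contains one of them.

{AuthorID, ISBN}, {Branch, ISBN}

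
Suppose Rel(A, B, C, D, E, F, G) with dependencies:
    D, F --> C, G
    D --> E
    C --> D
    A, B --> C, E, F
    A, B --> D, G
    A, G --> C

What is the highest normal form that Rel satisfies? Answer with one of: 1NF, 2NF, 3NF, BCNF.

2NF

Candidate key: {A, B}. Prime attributes: {A, B}.
D, F --> C, G breaks BCNF: {D, F}⁺ = {C, D, E, F, G}, so {D, F} is not a superkey.
Because {C, G} are non-prime and the left side of D, F --> C, G is not a superkey, the relation is not in 3NF.
No proper subset of a key has a non-prime attribute in its closure, so there is no partial dependency; 2NF holds.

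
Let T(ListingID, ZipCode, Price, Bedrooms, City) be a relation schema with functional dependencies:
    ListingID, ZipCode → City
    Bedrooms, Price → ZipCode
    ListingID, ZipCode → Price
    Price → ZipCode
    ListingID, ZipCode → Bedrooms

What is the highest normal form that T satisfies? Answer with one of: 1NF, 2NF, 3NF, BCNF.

3NF

Candidate keys: {ListingID, Price}, {ListingID, ZipCode}. Prime attributes: {ListingID, Price, ZipCode}.
Bedrooms, Price → ZipCode breaks BCNF: {Bedrooms, Price}⁺ = {Bedrooms, Price, ZipCode}, so {Bedrooms, Price} is not a superkey.
But every attribute on its right side ({ZipCode}) is prime, and the same holds for every other non-superkey FD, so 3NF still holds.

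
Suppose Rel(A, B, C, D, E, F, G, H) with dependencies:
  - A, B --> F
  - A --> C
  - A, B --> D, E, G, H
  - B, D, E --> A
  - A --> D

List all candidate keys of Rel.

{B} never appears on the right of any FD, so every key must include it.
{A, B} is a candidate key since {A, B}⁺ = {A, B, C, D, E, F, G, H} covers every attribute.
{B, D, E} is a candidate key since {B, D, E}⁺ = {A, B, C, D, E, F, G, H} covers every attribute.
These are minimal and exhaustive — every other superkey contains one of them.

{A, B}, {B, D, E}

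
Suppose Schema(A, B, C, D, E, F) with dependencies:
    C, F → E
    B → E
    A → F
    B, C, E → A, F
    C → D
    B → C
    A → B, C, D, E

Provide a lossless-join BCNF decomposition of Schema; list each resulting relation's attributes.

Candidate keys of the original relation: {A}, {B}.
In {A, B, C, D, E, F}, {C, F} is not a superkey ({C, F}⁺ restricted to this set is {C, D, E, F}), so split on C, F → D, E into {C, D, E, F} and {A, B, C, F}.
In {C, D, E, F}, {C} is not a superkey ({C}⁺ restricted to this set is {C, D}), so split on C → D into {C, D} and {C, E, F}.
{C, D} is in BCNF.
{C, E, F} is in BCNF.
{A, B, C, F} is in BCNF.

{A, B, C, F}; {C, D}; {C, E, F}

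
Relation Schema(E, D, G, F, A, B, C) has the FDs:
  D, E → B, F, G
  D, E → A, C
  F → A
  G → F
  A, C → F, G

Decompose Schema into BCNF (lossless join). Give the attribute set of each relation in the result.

Candidate key of the original relation: {D, E}.
Within {A, B, C, D, E, F, G}: {F}⁺ ∩ {A, B, C, D, E, F, G} = {A, F}, not the whole set, so F → A violates BCNF; decompose into {A, F} and {B, C, D, E, F, G}.
{A, F} has no BCNF violation.
Within {B, C, D, E, F, G}: {G}⁺ ∩ {B, C, D, E, F, G} = {F, G}, not the whole set, so G → F violates BCNF; decompose into {F, G} and {B, C, D, E, G}.
{F, G} has no BCNF violation.
{B, C, D, E, G} has no BCNF violation.

{A, F}; {B, C, D, E, G}; {F, G}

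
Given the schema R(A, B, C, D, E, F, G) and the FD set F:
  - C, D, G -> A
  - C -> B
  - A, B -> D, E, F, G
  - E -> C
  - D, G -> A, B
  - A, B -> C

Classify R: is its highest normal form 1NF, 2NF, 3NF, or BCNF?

3NF

Candidate keys: {A, B}, {A, C}, {A, E}, {D, G}. Prime attributes: {A, B, C, D, E, G}.
C -> B: {C}⁺ = {B, C}, which is not all of the attributes, so the left side is not a superkey — BCNF is violated.
But every attribute on its right side ({B}) is prime, and the same holds for every other non-superkey FD, so 3NF still holds.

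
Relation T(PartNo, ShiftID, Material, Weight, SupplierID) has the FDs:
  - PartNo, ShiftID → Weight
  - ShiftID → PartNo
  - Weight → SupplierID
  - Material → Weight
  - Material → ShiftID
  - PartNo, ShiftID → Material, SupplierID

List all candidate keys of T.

{Material}, {ShiftID}

{Material} is a candidate key since {Material}⁺ = {Material, PartNo, ShiftID, SupplierID, Weight} covers every attribute.
{ShiftID} is a candidate key since {ShiftID}⁺ = {Material, PartNo, ShiftID, SupplierID, Weight} covers every attribute.
Any other superkey properly contains one of these, so there are no further candidate keys.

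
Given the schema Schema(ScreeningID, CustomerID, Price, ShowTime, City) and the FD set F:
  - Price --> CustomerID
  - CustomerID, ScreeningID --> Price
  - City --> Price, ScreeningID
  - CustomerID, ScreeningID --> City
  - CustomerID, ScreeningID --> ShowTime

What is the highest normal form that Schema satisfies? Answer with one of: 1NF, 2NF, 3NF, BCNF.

Candidate keys: {City}, {CustomerID, ScreeningID}, {Price, ScreeningID}. Prime attributes: {City, CustomerID, Price, ScreeningID}.
Price --> CustomerID: {Price}⁺ = {CustomerID, Price}, which is not all of the attributes, so the left side is not a superkey — BCNF is violated.
But every attribute on its right side ({CustomerID}) is prime, and the same holds for every other non-superkey FD, so 3NF still holds.

3NF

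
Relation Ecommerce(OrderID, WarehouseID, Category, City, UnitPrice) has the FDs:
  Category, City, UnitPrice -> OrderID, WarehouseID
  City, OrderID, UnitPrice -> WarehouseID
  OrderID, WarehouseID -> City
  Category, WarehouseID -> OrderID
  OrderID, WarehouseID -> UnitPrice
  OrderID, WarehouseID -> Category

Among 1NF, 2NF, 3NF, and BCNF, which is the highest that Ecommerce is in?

BCNF

Candidate keys: {Category, City, UnitPrice}, {Category, WarehouseID}, {City, OrderID, UnitPrice}, {OrderID, WarehouseID}. Prime attributes: {Category, City, OrderID, UnitPrice, WarehouseID}.
Each dependency's left side is a superkey — BCNF holds.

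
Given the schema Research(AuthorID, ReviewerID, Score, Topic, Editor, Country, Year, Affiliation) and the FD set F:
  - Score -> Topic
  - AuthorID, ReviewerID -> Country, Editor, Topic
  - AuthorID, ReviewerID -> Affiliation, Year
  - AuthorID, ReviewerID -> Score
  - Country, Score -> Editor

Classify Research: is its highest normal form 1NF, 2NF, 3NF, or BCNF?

2NF

Candidate key: {AuthorID, ReviewerID}. Prime attributes: {AuthorID, ReviewerID}.
Score -> Topic: {Score}⁺ = {Score, Topic}, which is not all of the attributes, so the left side is not a superkey — BCNF is violated.
Score -> Topic has non-prime {Topic} on the right and a non-superkey on the left, so 3NF fails.
Checking every proper subset of each key, none determines a non-prime attribute — 2NF is satisfied.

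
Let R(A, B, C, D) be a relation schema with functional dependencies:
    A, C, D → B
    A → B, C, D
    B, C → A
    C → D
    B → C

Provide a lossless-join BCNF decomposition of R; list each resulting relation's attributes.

Candidate keys of the original relation: {A}, {B}.
{A, B, C, D}: {C} determines {C, D} here but is not a superkey — split on C → D, giving {C, D} and {A, B, C}.
{C, D} has no BCNF violation.
{A, B, C} has no BCNF violation.

{A, B, C}; {C, D}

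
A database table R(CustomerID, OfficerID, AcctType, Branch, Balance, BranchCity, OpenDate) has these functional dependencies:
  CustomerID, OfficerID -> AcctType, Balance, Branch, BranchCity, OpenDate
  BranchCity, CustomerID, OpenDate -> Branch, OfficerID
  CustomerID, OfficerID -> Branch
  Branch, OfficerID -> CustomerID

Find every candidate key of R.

Closure of {Branch, OfficerID} is {AcctType, Balance, Branch, BranchCity, CustomerID, OfficerID, OpenDate}, the whole schema; {Branch, OfficerID} is a candidate key.
Closure of {CustomerID, OfficerID} is {AcctType, Balance, Branch, BranchCity, CustomerID, OfficerID, OpenDate}, the whole schema; {CustomerID, OfficerID} is a candidate key.
Closure of {BranchCity, CustomerID, OpenDate} is {AcctType, Balance, Branch, BranchCity, CustomerID, OfficerID, OpenDate}, the whole schema; {BranchCity, CustomerID, OpenDate} is a candidate key.
These are minimal and exhaustive — every other superkey contains one of them.

{Branch, OfficerID}, {BranchCity, CustomerID, OpenDate}, {CustomerID, OfficerID}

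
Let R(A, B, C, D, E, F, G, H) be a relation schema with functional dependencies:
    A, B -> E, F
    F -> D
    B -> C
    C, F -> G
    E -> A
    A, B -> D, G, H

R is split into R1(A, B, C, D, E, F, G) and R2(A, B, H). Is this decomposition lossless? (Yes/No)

R1 ∩ R2 = {A, B}; its closure under F is {A, B, C, D, E, F, G, H}.
R1 is contained in that closure, so R1 ∩ R2 -> R1 holds and the join is lossless.

Yes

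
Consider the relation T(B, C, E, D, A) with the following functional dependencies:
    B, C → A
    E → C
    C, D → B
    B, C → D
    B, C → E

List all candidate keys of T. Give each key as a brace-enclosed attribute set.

{B, C} is a candidate key since {B, C}⁺ = {A, B, C, D, E} covers every attribute.
{B, E} is a candidate key since {B, E}⁺ = {A, B, C, D, E} covers every attribute.
{C, D} is a candidate key since {C, D}⁺ = {A, B, C, D, E} covers every attribute.
{D, E} is a candidate key since {D, E}⁺ = {A, B, C, D, E} covers every attribute.
Any other superkey properly contains one of these, so there are no further candidate keys.

{B, C}, {B, E}, {C, D}, {D, E}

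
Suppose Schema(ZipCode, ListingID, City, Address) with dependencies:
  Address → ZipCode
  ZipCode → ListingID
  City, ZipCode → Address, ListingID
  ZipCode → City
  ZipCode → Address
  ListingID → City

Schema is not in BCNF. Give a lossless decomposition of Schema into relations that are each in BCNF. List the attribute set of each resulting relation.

{Address, ListingID, ZipCode}; {City, ListingID}

Candidate keys of the original relation: {Address}, {ZipCode}.
Within {Address, City, ListingID, ZipCode}: {ListingID}⁺ ∩ {Address, City, ListingID, ZipCode} = {City, ListingID}, not the whole set, so ListingID → City violates BCNF; decompose into {City, ListingID} and {Address, ListingID, ZipCode}.
{City, ListingID} is in BCNF.
{Address, ListingID, ZipCode} is in BCNF.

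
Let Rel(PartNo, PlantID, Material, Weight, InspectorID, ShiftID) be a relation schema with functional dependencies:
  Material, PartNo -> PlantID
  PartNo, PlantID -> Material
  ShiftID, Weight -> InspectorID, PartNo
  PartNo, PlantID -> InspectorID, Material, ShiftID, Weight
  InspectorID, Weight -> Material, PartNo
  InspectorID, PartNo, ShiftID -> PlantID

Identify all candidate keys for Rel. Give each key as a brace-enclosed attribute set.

{InspectorID, PartNo, ShiftID}, {InspectorID, Weight}, {Material, PartNo}, {PartNo, PlantID}, {ShiftID, Weight}

{InspectorID, Weight}⁺ = {InspectorID, Material, PartNo, PlantID, ShiftID, Weight}, which is every attribute, so {InspectorID, Weight} is a candidate key.
{Material, PartNo}⁺ = {InspectorID, Material, PartNo, PlantID, ShiftID, Weight}, which is every attribute, so {Material, PartNo} is a candidate key.
{PartNo, PlantID}⁺ = {InspectorID, Material, PartNo, PlantID, ShiftID, Weight}, which is every attribute, so {PartNo, PlantID} is a candidate key.
{ShiftID, Weight}⁺ = {InspectorID, Material, PartNo, PlantID, ShiftID, Weight}, which is every attribute, so {ShiftID, Weight} is a candidate key.
{InspectorID, PartNo, ShiftID}⁺ = {InspectorID, Material, PartNo, PlantID, ShiftID, Weight}, which is every attribute, so {InspectorID, PartNo, ShiftID} is a candidate key.
No proper subset of any of these is a key, and no other minimal superkey exists.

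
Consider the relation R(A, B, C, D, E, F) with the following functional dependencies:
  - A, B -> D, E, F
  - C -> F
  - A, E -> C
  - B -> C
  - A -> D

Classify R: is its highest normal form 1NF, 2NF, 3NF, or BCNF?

1NF

Candidate key: {A, B}. Prime attributes: {A, B}.
C -> F: {C}⁺ = {C, F}, which is not all of the attributes, so the left side is not a superkey — BCNF is violated.
C -> F determines the non-prime attribute {F} from a non-superkey — 3NF is violated.
{A} is a proper subset of the key {A, B}, and {A}⁺ contains the non-prime attribute {D} — a partial dependency, so 2NF is violated.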